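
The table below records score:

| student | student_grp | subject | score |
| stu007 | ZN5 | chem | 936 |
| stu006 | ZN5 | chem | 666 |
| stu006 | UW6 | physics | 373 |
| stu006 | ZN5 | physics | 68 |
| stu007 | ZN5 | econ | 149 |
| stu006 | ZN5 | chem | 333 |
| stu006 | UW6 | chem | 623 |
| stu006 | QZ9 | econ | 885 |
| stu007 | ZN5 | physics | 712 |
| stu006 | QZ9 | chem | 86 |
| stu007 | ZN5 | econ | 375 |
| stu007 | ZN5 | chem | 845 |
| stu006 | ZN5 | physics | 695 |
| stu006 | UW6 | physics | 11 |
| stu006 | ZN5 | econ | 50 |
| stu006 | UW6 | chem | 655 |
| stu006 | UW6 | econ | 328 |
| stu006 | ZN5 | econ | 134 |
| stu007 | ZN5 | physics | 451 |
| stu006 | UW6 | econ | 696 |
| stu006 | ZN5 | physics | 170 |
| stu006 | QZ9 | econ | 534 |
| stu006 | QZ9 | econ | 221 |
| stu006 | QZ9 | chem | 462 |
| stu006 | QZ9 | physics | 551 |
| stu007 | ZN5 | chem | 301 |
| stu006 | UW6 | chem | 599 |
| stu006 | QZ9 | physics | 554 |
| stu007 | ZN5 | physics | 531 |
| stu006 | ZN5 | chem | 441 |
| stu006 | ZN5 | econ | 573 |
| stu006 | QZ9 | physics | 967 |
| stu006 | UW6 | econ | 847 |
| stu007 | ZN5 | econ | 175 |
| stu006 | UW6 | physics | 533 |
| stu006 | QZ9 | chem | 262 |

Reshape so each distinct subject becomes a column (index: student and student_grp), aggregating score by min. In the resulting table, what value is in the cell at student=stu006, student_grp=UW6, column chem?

Rows with student=stu006, student_grp=UW6 and subject=chem: score values are 623, 655, 599.
min(623, 655, 599) = 599.

599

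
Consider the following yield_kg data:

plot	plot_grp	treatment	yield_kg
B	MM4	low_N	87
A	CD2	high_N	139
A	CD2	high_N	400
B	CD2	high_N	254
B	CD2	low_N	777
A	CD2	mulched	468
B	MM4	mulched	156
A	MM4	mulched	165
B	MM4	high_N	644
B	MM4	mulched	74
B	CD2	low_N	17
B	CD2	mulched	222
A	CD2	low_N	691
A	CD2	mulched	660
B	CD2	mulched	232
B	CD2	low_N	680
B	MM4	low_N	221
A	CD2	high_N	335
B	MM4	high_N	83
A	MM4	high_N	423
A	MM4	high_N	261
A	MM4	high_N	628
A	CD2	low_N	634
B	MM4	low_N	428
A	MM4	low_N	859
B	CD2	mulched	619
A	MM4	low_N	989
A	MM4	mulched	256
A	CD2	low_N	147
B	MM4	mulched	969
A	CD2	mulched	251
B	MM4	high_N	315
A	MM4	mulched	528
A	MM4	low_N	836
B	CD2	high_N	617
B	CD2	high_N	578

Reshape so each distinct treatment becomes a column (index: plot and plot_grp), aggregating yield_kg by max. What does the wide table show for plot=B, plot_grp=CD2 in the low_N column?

777

Rows with plot=B, plot_grp=CD2 and treatment=low_N: yield_kg values are 777, 17, 680.
max(777, 17, 680) = 777.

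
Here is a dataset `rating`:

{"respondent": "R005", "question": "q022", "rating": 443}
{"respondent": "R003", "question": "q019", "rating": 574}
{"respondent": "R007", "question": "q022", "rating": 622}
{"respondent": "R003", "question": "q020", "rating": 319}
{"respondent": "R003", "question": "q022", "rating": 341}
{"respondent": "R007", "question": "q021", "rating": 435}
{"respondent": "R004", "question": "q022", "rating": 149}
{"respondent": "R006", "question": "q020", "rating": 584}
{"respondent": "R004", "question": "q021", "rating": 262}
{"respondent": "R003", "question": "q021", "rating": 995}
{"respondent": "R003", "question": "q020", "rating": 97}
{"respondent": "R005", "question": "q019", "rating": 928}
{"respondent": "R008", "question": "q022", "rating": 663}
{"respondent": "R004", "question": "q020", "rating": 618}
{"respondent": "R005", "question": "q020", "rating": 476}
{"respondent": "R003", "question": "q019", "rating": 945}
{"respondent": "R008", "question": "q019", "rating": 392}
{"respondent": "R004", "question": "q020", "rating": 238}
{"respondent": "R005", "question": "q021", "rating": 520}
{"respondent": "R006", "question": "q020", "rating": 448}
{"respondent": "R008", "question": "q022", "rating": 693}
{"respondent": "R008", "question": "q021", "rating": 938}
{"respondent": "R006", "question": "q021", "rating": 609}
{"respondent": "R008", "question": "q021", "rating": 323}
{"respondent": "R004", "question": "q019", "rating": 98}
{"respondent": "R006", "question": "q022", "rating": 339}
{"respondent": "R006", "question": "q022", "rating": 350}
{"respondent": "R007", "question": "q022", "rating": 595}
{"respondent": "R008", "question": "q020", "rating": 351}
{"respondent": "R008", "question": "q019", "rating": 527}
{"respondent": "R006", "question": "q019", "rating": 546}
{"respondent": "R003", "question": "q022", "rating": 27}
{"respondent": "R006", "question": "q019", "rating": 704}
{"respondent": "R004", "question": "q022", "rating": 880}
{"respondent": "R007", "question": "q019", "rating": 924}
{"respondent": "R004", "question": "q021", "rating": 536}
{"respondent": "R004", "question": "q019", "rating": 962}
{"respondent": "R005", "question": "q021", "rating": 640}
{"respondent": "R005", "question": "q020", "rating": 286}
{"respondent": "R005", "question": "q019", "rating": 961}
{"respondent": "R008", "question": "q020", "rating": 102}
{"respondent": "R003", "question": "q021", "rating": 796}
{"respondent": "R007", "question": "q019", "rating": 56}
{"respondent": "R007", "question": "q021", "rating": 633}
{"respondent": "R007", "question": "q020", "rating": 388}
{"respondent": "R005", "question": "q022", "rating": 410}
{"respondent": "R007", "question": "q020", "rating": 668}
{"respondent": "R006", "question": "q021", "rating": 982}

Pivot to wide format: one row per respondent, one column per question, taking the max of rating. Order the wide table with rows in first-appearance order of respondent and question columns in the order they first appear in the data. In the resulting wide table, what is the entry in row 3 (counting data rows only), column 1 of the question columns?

With rows in first-appearance order of respondent, row 3 is respondent=R007. question columns in first-appearance order: q022, q019, q020, q021; column 1 is q022.
Long rows with respondent=R007, question=q022: max(622, 595) = 622.

622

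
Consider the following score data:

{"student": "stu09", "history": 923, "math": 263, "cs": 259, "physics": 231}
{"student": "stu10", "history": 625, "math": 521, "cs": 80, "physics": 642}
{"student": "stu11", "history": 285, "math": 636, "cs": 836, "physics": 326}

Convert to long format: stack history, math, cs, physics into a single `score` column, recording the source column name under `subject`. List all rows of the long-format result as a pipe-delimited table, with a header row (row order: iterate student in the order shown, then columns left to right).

| student | subject | score |
| stu09 | history | 923 |
| stu09 | math | 263 |
| stu09 | cs | 259 |
| stu09 | physics | 231 |
| stu10 | history | 625 |
| stu10 | math | 521 |
| stu10 | cs | 80 |
| stu10 | physics | 642 |
| stu11 | history | 285 |
| stu11 | math | 636 |
| stu11 | cs | 836 |
| stu11 | physics | 326 |

Each (student, column) pair becomes one row: 3 × 4 = 12 rows.
For example, (stu09, history) → score=923.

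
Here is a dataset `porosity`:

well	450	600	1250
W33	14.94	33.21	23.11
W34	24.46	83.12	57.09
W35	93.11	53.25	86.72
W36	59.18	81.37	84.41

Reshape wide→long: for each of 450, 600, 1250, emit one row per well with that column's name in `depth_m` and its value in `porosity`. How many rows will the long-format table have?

12

4 well values × 3 melted columns = 12 rows.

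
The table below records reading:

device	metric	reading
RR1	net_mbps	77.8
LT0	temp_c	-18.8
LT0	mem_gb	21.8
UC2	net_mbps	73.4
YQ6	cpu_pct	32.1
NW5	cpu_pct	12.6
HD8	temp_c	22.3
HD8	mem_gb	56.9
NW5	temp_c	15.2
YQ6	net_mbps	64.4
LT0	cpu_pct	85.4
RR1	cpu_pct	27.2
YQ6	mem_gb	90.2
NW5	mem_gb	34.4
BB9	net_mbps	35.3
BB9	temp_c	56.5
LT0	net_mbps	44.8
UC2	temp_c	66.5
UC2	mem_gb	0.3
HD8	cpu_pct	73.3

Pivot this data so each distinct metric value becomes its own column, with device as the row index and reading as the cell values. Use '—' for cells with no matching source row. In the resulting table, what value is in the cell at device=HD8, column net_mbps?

—

No long-format row has device=HD8 and metric=net_mbps, so the cell is —.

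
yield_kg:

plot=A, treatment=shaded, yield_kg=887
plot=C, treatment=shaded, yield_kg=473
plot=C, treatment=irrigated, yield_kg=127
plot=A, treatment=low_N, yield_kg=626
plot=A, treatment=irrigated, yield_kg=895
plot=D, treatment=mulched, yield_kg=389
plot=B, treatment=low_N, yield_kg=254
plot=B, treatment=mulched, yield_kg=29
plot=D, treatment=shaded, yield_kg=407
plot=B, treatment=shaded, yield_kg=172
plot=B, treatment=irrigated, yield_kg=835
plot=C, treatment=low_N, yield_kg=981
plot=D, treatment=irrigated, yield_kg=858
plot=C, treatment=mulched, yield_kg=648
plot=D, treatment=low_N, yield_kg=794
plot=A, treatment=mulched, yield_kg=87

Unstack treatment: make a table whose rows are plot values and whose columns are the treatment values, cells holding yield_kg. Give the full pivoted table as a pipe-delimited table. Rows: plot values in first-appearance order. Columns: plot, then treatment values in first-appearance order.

| plot | shaded | irrigated | low_N | mulched |
| A | 887 | 895 | 626 | 87 |
| C | 473 | 127 | 981 | 648 |
| D | 407 | 858 | 794 | 389 |
| B | 172 | 835 | 254 | 29 |

Columns: plot plus the 4 distinct treatment values (shaded, irrigated, low_N, mulched).
For example, row A column shaded takes yield_kg=887 from the long row (A, shaded).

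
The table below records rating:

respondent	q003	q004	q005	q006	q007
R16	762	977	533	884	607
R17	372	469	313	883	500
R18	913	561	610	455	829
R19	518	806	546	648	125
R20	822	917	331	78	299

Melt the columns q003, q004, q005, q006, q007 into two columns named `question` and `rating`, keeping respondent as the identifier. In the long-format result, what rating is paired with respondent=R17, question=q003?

Unpivoting turns each (respondent, wide-column) pair into one long row.
The wide cell at row R17, column q003 holds 372, so the long row (R17, q003) has rating=372.

372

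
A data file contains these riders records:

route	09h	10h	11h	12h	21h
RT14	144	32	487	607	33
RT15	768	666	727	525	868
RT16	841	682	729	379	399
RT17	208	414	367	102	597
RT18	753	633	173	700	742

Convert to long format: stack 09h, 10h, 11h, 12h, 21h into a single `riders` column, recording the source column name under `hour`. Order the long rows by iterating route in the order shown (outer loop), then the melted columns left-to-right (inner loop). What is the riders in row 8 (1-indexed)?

727

25 rows total (5 × 5). Row 8: index ⌊(8-1)/5⌋ = 1 into route → RT15; (8-1) mod 5 = 2 into the melted columns → 11h.
So row 8 is (RT15, 11h, 727); riders = 727.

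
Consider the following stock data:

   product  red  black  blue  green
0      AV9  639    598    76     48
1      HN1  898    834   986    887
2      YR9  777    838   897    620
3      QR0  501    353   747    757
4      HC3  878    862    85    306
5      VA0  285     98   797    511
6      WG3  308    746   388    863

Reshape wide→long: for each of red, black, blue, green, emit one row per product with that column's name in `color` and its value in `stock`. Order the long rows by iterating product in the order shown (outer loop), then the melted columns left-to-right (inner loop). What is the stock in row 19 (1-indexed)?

85

28 rows total (7 × 4). Row 19: index ⌊(19-1)/4⌋ = 4 into product → HC3; (19-1) mod 4 = 2 into the melted columns → blue.
So row 19 is (HC3, blue, 85); stock = 85.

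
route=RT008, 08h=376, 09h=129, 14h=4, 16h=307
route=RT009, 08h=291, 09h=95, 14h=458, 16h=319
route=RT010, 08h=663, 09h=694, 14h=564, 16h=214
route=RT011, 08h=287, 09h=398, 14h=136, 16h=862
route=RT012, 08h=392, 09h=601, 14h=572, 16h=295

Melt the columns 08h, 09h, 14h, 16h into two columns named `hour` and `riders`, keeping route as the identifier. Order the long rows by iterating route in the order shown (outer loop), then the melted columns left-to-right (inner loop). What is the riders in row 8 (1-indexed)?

20 rows total (5 × 4). Row 8: index ⌊(8-1)/4⌋ = 1 into route → RT009; (8-1) mod 4 = 3 into the melted columns → 16h.
So row 8 is (RT009, 16h, 319); riders = 319.

319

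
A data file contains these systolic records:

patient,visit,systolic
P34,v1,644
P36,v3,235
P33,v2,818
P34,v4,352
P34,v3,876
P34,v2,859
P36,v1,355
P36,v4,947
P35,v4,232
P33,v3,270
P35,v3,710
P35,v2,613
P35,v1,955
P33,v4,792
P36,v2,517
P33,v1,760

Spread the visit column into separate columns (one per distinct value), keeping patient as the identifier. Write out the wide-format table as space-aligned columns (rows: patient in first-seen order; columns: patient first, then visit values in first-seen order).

patient  v1   v3   v2   v4 
P34      644  876  859  352
P36      355  235  517  947
P33      760  270  818  792
P35      955  710  613  232

Columns: patient plus the 4 distinct visit values (v1, v3, v2, v4).
For example, row P34 column v1 takes systolic=644 from the long row (P34, v1).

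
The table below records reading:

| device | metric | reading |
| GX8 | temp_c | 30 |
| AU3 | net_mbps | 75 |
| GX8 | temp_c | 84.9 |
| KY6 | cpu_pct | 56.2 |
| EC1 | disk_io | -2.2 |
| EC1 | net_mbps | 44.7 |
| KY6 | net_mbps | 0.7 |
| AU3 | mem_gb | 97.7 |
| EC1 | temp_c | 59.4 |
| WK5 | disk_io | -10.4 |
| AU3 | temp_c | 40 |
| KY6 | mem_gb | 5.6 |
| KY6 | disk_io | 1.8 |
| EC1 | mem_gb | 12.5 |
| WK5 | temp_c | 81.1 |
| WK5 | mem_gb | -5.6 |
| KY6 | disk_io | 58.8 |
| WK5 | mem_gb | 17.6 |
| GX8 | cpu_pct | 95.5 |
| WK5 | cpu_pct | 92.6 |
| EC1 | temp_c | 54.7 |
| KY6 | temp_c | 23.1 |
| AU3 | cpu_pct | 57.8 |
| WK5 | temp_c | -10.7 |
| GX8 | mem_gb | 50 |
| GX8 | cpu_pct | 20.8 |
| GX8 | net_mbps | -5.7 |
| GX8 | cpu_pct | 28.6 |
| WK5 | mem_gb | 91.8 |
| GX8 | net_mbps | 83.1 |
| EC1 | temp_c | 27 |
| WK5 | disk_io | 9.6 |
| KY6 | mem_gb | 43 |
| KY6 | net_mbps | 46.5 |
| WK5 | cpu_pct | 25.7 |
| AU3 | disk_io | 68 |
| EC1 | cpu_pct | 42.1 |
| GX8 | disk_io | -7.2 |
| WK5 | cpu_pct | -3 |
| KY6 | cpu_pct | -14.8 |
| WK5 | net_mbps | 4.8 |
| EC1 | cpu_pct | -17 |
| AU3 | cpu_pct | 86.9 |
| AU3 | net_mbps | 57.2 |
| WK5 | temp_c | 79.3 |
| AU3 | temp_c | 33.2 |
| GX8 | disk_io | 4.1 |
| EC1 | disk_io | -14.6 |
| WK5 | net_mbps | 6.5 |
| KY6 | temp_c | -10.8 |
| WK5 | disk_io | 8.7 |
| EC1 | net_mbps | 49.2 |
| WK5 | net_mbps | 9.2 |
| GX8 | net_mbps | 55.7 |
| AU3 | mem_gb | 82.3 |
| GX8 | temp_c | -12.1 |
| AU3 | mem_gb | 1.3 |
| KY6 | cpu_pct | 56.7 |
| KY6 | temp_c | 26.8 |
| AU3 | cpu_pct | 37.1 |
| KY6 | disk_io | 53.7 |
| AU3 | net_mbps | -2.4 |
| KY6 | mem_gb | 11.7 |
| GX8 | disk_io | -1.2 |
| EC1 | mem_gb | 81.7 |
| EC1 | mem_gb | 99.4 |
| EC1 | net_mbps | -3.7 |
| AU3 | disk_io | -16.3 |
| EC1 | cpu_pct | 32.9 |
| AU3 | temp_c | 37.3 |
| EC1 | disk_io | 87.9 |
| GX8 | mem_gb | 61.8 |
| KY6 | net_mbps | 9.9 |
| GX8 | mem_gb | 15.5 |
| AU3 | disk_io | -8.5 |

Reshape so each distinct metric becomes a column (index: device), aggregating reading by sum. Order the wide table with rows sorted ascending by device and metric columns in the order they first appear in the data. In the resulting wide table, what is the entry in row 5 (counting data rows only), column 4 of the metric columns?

7.9

With rows sorted ascending by device, row 5 is device=WK5. metric columns in first-appearance order: temp_c, net_mbps, cpu_pct, disk_io, mem_gb; column 4 is disk_io.
Long rows with device=WK5, metric=disk_io: -10.4 + 9.6 + 8.7 = 7.9.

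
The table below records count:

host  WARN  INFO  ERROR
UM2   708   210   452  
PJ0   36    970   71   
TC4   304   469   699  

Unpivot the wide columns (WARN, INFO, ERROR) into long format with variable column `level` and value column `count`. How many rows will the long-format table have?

3 host values × 3 melted columns = 9 rows.

9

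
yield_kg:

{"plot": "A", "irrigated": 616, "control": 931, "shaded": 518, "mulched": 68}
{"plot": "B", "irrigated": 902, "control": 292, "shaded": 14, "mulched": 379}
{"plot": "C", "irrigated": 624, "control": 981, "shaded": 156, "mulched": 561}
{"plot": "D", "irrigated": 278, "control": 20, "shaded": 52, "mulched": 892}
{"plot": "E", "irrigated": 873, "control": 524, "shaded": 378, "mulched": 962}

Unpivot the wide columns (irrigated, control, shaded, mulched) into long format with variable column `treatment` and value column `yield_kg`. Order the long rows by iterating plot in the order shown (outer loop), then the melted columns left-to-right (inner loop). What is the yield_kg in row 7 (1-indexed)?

20 rows total (5 × 4). Row 7: index ⌊(7-1)/4⌋ = 1 into plot → B; (7-1) mod 4 = 2 into the melted columns → shaded.
So row 7 is (B, shaded, 14); yield_kg = 14.

14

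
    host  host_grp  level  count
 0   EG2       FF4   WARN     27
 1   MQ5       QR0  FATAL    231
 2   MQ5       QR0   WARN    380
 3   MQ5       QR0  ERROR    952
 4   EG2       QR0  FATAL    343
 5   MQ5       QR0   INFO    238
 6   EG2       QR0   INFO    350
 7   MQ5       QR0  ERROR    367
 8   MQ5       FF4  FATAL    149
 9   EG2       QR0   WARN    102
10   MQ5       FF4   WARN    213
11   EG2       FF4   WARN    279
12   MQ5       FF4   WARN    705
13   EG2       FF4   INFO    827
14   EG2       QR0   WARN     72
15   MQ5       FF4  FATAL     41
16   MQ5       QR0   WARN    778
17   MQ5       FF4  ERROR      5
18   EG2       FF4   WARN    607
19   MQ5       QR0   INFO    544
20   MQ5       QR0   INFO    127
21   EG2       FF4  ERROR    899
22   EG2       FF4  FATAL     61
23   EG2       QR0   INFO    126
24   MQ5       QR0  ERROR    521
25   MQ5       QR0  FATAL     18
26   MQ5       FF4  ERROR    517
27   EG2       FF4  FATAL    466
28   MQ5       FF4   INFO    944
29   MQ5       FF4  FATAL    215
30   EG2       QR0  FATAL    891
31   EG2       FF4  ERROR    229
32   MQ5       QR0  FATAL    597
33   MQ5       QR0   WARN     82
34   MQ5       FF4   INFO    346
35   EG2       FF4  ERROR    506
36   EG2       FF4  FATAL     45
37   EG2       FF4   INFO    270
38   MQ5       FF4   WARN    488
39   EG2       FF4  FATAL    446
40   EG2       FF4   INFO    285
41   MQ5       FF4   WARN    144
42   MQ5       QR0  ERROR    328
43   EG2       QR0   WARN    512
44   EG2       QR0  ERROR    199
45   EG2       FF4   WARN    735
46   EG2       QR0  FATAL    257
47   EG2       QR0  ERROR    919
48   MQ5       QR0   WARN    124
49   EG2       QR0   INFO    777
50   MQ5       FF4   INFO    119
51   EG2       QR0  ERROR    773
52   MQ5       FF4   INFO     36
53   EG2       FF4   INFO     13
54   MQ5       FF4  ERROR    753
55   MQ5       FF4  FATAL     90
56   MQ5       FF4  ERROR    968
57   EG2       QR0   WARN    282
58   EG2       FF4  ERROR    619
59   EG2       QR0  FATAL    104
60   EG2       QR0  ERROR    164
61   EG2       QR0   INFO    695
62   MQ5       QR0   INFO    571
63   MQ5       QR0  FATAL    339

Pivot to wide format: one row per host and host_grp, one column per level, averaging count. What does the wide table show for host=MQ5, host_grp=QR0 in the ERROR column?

542

Rows with host=MQ5, host_grp=QR0 and level=ERROR: count values are 952, 367, 521, 328.
(952 + 367 + 521 + 328) / 4 = 542.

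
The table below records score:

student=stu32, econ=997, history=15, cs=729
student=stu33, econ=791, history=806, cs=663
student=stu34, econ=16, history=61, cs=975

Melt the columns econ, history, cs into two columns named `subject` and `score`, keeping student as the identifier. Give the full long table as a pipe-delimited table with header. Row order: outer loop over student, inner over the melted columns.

| student | subject | score |
| stu32 | econ | 997 |
| stu32 | history | 15 |
| stu32 | cs | 729 |
| stu33 | econ | 791 |
| stu33 | history | 806 |
| stu33 | cs | 663 |
| stu34 | econ | 16 |
| stu34 | history | 61 |
| stu34 | cs | 975 |

Each (student, column) pair becomes one row: 3 × 3 = 9 rows.
For example, (stu32, econ) → score=997.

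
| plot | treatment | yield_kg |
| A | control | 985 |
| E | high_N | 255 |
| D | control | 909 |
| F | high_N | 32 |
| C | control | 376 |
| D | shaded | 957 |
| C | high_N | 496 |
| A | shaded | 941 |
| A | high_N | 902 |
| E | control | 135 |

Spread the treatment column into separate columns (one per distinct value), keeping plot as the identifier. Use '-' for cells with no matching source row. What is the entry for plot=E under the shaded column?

-

No long-format row has plot=E and treatment=shaded, so the cell is -.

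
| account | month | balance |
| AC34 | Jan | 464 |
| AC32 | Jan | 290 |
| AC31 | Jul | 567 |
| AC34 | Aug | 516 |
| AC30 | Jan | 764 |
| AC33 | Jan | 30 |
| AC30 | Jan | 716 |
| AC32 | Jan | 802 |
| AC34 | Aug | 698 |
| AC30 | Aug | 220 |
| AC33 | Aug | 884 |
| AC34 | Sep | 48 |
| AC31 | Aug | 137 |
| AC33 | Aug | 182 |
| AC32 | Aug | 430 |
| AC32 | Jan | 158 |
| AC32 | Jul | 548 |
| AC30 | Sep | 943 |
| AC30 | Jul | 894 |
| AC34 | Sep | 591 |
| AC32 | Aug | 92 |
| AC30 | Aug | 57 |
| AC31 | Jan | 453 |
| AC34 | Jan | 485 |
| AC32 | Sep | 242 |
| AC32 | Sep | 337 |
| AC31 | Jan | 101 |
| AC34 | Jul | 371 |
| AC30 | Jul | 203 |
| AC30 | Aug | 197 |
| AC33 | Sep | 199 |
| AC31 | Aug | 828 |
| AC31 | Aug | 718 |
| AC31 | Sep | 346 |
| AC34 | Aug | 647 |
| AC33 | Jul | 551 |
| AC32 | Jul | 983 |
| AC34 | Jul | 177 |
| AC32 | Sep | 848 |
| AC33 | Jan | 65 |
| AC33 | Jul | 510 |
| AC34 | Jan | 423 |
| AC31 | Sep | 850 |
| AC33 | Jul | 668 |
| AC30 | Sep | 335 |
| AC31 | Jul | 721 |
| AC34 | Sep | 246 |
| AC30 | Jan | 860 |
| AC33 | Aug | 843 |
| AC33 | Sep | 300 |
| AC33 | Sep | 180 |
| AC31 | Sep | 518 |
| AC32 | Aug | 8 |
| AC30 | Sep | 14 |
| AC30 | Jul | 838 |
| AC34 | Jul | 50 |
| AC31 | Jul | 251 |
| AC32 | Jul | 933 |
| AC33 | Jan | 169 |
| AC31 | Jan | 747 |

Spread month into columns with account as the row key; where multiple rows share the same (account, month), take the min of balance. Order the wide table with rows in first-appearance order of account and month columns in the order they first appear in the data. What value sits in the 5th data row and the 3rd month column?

182

With rows in first-appearance order of account, row 5 is account=AC33. month columns in first-appearance order: Jan, Jul, Aug, Sep; column 3 is Aug.
Long rows with account=AC33, month=Aug: min(884, 182, 843) = 182.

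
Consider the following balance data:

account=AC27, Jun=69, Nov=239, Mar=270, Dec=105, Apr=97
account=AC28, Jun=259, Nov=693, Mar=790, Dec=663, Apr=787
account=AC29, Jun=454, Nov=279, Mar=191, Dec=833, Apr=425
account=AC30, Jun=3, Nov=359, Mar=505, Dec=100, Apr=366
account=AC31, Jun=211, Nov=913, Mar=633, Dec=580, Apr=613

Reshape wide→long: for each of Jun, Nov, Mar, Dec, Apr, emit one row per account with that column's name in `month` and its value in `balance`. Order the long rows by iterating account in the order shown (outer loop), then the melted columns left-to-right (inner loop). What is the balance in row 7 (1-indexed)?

25 rows total (5 × 5). Row 7: index ⌊(7-1)/5⌋ = 1 into account → AC28; (7-1) mod 5 = 1 into the melted columns → Nov.
So row 7 is (AC28, Nov, 693); balance = 693.

693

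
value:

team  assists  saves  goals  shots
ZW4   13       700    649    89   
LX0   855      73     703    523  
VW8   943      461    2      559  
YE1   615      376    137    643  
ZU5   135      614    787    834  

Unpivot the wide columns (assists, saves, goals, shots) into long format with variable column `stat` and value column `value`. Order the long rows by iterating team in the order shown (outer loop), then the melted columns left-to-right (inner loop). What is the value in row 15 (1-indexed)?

137

20 rows total (5 × 4). Row 15: index ⌊(15-1)/4⌋ = 3 into team → YE1; (15-1) mod 4 = 2 into the melted columns → goals.
So row 15 is (YE1, goals, 137); value = 137.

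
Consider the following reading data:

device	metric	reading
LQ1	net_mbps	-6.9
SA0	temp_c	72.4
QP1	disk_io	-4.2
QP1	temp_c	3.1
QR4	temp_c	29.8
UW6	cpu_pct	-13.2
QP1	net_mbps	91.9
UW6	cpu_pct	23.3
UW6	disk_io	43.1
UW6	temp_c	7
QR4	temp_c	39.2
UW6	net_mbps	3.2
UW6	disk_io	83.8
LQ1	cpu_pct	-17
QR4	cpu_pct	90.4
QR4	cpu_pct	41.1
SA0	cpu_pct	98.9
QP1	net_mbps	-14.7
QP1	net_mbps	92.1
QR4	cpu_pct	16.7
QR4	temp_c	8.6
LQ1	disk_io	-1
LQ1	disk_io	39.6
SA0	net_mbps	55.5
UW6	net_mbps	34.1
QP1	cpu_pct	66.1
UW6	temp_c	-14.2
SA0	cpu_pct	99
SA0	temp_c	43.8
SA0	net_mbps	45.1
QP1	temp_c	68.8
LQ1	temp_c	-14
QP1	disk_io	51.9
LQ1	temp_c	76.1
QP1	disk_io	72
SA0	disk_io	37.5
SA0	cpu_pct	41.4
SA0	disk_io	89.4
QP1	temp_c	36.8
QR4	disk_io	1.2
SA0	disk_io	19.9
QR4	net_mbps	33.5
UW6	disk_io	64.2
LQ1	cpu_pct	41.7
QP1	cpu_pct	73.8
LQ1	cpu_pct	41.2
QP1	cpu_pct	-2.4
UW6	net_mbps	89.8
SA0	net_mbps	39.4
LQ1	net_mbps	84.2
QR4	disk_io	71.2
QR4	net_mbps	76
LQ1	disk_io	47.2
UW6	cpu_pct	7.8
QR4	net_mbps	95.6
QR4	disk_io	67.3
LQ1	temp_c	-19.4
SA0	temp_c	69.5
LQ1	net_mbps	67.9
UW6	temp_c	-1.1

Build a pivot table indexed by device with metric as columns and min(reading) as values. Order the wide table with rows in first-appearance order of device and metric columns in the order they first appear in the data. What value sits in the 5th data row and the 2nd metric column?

With rows in first-appearance order of device, row 5 is device=UW6. metric columns in first-appearance order: net_mbps, temp_c, disk_io, cpu_pct; column 2 is temp_c.
Long rows with device=UW6, metric=temp_c: min(7, -14.2, -1.1) = -14.2.

-14.2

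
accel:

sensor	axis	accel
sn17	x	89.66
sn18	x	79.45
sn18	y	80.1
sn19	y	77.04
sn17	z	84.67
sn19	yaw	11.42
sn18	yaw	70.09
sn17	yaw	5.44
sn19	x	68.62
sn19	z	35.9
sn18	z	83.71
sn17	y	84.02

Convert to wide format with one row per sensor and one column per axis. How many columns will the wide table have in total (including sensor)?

1 column for sensor plus 4 distinct axis values → 5 columns.

5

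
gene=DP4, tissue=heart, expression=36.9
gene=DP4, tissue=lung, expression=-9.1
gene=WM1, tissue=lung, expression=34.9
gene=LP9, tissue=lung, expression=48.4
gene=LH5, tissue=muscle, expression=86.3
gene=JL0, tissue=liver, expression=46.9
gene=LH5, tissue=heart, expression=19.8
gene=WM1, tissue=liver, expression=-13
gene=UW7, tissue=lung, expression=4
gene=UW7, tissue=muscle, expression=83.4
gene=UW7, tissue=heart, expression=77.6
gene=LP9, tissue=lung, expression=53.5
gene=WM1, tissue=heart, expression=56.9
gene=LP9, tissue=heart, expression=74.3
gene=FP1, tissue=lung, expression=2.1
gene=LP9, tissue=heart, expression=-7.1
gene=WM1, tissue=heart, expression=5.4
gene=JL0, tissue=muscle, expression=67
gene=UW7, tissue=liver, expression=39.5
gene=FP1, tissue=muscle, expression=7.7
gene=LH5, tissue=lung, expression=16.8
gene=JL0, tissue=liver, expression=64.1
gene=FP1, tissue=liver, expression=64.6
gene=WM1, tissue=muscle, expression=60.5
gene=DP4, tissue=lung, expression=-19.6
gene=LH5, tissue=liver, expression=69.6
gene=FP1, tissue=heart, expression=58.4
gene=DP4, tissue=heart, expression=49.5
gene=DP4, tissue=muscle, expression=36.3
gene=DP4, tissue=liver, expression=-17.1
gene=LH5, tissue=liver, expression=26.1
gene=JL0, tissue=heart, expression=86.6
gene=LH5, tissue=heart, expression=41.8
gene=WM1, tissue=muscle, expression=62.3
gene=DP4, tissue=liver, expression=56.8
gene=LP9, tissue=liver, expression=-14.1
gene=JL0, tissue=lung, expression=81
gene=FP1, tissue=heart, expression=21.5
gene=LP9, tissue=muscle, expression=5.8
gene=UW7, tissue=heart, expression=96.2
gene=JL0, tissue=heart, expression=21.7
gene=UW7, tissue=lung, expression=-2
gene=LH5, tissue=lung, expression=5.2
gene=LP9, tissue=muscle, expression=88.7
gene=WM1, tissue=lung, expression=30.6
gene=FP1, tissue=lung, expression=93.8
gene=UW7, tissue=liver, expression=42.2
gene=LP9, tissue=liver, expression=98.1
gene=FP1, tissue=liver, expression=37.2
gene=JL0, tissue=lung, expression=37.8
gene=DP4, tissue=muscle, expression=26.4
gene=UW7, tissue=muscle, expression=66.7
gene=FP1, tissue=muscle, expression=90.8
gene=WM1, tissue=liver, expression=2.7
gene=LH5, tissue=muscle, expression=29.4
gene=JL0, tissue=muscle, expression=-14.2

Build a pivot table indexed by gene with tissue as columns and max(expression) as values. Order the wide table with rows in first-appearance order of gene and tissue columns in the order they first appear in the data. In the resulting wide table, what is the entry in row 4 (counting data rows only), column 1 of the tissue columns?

With rows in first-appearance order of gene, row 4 is gene=LH5. tissue columns in first-appearance order: heart, lung, muscle, liver; column 1 is heart.
Long rows with gene=LH5, tissue=heart: max(19.8, 41.8) = 41.8.

41.8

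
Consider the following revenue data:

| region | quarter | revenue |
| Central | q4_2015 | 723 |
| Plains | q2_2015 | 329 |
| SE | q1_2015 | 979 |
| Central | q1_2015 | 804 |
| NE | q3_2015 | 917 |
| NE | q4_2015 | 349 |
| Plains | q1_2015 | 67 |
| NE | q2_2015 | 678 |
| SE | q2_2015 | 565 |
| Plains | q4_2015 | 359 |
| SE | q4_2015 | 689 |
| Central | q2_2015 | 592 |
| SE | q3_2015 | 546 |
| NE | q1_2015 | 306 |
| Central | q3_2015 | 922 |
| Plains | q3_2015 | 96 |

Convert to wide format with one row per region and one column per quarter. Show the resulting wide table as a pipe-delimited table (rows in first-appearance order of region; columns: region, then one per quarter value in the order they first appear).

| region | q4_2015 | q2_2015 | q1_2015 | q3_2015 |
| Central | 723 | 592 | 804 | 922 |
| Plains | 359 | 329 | 67 | 96 |
| SE | 689 | 565 | 979 | 546 |
| NE | 349 | 678 | 306 | 917 |

Columns: region plus the 4 distinct quarter values (q4_2015, q2_2015, q1_2015, q3_2015).
For example, row Central column q4_2015 takes revenue=723 from the long row (Central, q4_2015).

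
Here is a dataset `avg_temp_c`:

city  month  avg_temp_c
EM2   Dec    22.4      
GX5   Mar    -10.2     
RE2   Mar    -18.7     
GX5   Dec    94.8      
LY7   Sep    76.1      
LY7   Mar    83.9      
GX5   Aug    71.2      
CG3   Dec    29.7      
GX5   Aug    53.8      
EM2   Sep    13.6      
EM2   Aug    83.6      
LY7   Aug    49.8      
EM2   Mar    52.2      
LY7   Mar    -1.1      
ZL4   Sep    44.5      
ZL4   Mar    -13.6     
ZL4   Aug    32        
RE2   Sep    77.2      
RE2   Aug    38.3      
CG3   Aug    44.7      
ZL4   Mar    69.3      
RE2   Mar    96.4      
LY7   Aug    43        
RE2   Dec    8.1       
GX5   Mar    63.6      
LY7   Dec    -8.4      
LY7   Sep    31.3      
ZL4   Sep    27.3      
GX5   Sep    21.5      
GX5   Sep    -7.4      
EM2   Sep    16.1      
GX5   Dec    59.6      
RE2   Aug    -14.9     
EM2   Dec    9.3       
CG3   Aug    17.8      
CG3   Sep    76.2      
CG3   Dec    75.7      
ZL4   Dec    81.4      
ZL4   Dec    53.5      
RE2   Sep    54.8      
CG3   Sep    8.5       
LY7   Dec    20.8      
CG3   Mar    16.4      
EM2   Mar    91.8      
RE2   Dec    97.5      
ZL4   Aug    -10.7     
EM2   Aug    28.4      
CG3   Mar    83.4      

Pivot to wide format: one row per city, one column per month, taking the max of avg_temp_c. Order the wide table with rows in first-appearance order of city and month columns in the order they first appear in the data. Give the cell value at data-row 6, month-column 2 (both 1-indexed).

With rows in first-appearance order of city, row 6 is city=ZL4. month columns in first-appearance order: Dec, Mar, Sep, Aug; column 2 is Mar.
Long rows with city=ZL4, month=Mar: max(-13.6, 69.3) = 69.3.

69.3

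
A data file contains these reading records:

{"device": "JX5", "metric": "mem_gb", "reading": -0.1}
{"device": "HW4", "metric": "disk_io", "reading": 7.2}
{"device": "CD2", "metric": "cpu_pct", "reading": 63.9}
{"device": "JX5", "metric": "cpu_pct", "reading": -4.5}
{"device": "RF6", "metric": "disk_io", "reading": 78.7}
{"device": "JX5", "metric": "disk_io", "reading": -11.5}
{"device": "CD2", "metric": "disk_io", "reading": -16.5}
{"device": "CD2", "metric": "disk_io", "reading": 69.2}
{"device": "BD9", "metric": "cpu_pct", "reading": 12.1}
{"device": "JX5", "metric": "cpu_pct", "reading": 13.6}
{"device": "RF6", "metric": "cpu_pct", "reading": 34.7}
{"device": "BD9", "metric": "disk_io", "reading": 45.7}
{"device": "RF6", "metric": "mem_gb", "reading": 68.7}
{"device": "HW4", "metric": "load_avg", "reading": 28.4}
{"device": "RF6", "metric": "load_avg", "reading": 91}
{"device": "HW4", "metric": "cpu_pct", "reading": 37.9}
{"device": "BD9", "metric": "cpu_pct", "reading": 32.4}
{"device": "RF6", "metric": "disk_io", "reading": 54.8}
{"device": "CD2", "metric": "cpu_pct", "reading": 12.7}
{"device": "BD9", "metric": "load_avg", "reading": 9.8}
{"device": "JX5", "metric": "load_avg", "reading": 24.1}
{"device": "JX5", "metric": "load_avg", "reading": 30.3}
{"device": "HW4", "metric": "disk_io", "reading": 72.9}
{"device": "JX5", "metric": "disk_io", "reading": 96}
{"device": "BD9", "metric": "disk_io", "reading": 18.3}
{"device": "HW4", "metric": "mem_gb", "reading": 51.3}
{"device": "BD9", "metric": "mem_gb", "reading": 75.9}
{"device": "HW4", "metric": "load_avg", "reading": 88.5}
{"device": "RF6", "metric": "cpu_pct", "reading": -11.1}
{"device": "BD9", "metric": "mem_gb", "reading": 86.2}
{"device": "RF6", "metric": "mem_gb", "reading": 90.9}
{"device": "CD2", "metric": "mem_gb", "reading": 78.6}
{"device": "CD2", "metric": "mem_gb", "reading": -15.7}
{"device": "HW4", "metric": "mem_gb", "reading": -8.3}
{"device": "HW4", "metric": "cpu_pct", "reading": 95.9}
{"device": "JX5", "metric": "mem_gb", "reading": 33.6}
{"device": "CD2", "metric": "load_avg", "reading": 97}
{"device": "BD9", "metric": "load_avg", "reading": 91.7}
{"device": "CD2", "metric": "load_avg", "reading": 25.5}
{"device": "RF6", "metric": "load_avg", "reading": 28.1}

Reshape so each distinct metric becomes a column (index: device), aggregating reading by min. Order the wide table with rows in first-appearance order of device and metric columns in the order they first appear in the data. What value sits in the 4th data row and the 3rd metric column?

With rows in first-appearance order of device, row 4 is device=RF6. metric columns in first-appearance order: mem_gb, disk_io, cpu_pct, load_avg; column 3 is cpu_pct.
Long rows with device=RF6, metric=cpu_pct: min(34.7, -11.1) = -11.1.

-11.1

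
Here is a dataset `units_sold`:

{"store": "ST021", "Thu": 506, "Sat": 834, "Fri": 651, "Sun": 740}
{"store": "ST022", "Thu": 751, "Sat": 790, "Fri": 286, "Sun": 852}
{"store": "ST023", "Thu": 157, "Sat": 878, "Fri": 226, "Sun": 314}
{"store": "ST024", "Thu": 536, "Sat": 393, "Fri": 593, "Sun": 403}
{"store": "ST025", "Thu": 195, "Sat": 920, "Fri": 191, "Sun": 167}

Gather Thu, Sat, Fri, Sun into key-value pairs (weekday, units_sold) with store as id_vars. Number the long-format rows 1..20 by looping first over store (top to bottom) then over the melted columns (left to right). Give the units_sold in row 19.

20 rows total (5 × 4). Row 19: index ⌊(19-1)/4⌋ = 4 into store → ST025; (19-1) mod 4 = 2 into the melted columns → Fri.
So row 19 is (ST025, Fri, 191); units_sold = 191.

191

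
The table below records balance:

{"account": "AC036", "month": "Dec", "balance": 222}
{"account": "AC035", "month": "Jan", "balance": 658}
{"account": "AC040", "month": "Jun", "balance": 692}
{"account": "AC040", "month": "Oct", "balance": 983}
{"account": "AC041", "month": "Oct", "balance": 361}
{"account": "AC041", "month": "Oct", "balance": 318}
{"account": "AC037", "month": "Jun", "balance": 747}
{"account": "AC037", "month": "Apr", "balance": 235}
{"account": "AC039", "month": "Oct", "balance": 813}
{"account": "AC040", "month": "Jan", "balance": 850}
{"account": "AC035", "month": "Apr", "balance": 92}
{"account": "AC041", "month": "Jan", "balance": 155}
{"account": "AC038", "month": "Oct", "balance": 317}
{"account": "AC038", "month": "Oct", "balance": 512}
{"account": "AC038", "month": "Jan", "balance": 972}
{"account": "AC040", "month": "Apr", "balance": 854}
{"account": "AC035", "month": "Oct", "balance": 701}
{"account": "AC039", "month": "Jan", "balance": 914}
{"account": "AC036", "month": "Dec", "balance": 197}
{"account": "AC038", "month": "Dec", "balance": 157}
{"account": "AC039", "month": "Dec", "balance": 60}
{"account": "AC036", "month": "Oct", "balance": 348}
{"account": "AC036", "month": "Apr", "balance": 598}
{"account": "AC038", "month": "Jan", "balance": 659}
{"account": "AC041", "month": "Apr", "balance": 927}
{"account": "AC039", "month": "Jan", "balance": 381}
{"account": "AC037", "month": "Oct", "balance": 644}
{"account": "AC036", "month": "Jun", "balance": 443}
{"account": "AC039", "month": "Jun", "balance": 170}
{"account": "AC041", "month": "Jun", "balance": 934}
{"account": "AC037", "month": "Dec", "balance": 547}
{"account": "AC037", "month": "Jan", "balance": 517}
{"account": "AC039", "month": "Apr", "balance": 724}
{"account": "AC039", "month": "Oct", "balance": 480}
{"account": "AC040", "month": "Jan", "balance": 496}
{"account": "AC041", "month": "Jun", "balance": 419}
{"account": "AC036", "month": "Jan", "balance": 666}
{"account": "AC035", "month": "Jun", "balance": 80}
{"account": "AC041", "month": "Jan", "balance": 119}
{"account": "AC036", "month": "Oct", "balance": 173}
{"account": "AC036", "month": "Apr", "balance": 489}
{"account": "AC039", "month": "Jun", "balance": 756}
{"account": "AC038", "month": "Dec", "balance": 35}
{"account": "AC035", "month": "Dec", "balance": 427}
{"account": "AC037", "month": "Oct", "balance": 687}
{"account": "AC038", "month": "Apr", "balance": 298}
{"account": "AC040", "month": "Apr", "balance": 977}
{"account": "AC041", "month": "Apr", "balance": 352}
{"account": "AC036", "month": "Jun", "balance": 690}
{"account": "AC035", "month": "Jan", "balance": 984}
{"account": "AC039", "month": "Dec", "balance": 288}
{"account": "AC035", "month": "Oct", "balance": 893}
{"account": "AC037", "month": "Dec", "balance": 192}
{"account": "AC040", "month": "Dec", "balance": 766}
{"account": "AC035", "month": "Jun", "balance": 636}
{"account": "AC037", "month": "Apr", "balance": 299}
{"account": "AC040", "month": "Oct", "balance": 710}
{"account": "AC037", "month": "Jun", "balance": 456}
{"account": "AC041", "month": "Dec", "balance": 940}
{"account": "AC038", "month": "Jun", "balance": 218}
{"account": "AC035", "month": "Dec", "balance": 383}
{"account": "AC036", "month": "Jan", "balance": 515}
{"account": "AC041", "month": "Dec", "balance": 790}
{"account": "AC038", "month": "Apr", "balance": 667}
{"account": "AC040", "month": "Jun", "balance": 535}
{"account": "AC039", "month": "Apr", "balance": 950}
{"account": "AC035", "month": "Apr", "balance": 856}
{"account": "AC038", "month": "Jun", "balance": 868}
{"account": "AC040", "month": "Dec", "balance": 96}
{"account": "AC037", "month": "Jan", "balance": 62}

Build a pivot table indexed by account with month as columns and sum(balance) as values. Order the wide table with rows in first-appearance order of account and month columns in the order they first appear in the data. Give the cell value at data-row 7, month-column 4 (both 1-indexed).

With rows in first-appearance order of account, row 7 is account=AC038. month columns in first-appearance order: Dec, Jan, Jun, Oct, Apr; column 4 is Oct.
Long rows with account=AC038, month=Oct: 317 + 512 = 829.

829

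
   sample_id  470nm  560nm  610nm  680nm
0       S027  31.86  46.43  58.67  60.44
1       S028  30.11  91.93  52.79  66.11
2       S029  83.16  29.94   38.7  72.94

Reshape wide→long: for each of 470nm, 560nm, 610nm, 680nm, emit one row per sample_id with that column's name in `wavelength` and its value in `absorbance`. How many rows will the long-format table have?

3 sample_id values × 4 melted columns = 12 rows.

12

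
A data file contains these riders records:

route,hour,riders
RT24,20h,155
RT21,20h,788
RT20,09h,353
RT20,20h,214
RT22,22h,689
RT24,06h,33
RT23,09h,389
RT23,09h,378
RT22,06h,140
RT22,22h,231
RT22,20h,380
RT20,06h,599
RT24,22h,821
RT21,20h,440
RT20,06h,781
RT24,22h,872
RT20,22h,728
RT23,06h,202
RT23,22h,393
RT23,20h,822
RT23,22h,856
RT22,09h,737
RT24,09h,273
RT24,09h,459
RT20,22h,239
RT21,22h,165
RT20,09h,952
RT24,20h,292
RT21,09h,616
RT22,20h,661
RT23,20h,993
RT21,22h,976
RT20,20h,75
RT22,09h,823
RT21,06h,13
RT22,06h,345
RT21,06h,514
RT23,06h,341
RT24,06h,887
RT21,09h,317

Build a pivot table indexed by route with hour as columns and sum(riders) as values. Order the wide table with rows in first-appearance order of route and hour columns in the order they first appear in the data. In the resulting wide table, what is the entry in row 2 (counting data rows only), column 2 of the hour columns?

933

With rows in first-appearance order of route, row 2 is route=RT21. hour columns in first-appearance order: 20h, 09h, 22h, 06h; column 2 is 09h.
Long rows with route=RT21, hour=09h: 616 + 317 = 933.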